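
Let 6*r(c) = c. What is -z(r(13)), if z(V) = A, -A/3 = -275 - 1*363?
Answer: -1914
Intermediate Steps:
r(c) = c/6
A = 1914 (A = -3*(-275 - 1*363) = -3*(-275 - 363) = -3*(-638) = 1914)
z(V) = 1914
-z(r(13)) = -1*1914 = -1914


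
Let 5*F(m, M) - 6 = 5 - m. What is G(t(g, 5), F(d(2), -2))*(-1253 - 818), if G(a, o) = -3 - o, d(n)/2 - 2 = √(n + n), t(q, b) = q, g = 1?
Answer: 37278/5 ≈ 7455.6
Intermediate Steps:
d(n) = 4 + 2*√2*√n (d(n) = 4 + 2*√(n + n) = 4 + 2*√(2*n) = 4 + 2*(√2*√n) = 4 + 2*√2*√n)
F(m, M) = 11/5 - m/5 (F(m, M) = 6/5 + (5 - m)/5 = 6/5 + (1 - m/5) = 11/5 - m/5)
G(t(g, 5), F(d(2), -2))*(-1253 - 818) = (-3 - (11/5 - (4 + 2*√2*√2)/5))*(-1253 - 818) = (-3 - (11/5 - (4 + 4)/5))*(-2071) = (-3 - (11/5 - ⅕*8))*(-2071) = (-3 - (11/5 - 8/5))*(-2071) = (-3 - 1*⅗)*(-2071) = (-3 - ⅗)*(-2071) = -18/5*(-2071) = 37278/5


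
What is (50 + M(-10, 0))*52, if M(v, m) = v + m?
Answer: 2080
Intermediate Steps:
M(v, m) = m + v
(50 + M(-10, 0))*52 = (50 + (0 - 10))*52 = (50 - 10)*52 = 40*52 = 2080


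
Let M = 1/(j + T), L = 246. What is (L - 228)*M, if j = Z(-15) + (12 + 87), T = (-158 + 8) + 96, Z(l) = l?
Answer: ⅗ ≈ 0.60000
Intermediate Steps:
T = -54 (T = -150 + 96 = -54)
j = 84 (j = -15 + (12 + 87) = -15 + 99 = 84)
M = 1/30 (M = 1/(84 - 54) = 1/30 ≈ 0.033333)
(L - 228)*M = (246 - 228)*(1/30) = 18*(1/30) = ⅗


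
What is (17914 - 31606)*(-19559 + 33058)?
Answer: -184828308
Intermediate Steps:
(17914 - 31606)*(-19559 + 33058) = -13692*13499 = -184828308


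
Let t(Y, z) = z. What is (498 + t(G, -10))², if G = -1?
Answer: 238144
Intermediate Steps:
(498 + t(G, -10))² = (498 - 10)² = 488² = 238144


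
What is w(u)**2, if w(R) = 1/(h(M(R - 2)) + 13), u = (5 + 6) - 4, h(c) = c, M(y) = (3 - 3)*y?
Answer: 1/169 ≈ 0.0059172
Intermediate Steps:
M(y) = 0 (M(y) = 0*y = 0)
u = 7 (u = 11 - 4 = 7)
w(R) = 1/13 (w(R) = 1/(0 + 13) = 1/13)
w(u)**2 = (1/13)**2 = 1/169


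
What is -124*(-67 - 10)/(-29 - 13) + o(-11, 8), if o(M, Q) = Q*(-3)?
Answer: -754/3 ≈ -251.33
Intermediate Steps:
o(M, Q) = -3*Q
-124*(-67 - 10)/(-29 - 13) + o(-11, 8) = -124*(-67 - 10)/(-29 - 13) - 3*8 = -(-9548)/(-42) - 24 = -(-9548)*(-1)/42 - 24 = -124*11/6 - 24 = -682/3 - 24 = -754/3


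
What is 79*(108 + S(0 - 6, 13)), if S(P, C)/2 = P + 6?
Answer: 8532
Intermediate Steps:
S(P, C) = 12 + 2*P (S(P, C) = 2*(P + 6) = 2*(6 + P) = 12 + 2*P)
79*(108 + S(0 - 6, 13)) = 79*(108 + (12 + 2*(0 - 6))) = 79*(108 + (12 + 2*(-6))) = 79*(108 + (12 - 12)) = 79*(108 + 0) = 79*108 = 8532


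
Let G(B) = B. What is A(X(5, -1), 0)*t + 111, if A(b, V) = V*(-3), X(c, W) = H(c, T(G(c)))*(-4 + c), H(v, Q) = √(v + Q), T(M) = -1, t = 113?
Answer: 111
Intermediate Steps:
H(v, Q) = √(Q + v)
X(c, W) = √(-1 + c)*(-4 + c)
A(b, V) = -3*V
A(X(5, -1), 0)*t + 111 = -3*0*113 + 111 = 0*113 + 111 = 0 + 111 = 111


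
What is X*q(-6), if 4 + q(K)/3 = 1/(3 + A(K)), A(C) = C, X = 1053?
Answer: -13689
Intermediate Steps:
q(K) = -12 + 3/(3 + K)
X*q(-6) = 1053*(3*(-11 - 4*(-6))/(3 - 6)) = 1053*(3*(-11 + 24)/(-3)) = 1053*(3*(-⅓)*13) = 1053*(-13) = -13689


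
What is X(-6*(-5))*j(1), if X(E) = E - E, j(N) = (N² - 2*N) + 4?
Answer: 0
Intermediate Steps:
j(N) = 4 + N² - 2*N
X(E) = 0
X(-6*(-5))*j(1) = 0*(4 + 1² - 2*1) = 0*(4 + 1 - 2) = 0*3 = 0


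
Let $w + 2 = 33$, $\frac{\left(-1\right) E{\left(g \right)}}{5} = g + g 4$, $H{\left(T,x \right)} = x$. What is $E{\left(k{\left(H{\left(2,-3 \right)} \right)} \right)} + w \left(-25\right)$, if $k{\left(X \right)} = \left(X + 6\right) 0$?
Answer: $-775$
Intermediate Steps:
$k{\left(X \right)} = 0$ ($k{\left(X \right)} = \left(6 + X\right) 0 = 0$)
$E{\left(g \right)} = - 25 g$ ($E{\left(g \right)} = - 5 \left(g + g 4\right) = - 5 \left(g + 4 g\right) = - 5 \cdot 5 g = - 25 g$)
$w = 31$ ($w = -2 + 33 = 31$)
$E{\left(k{\left(H{\left(2,-3 \right)} \right)} \right)} + w \left(-25\right) = \left(-25\right) 0 + 31 \left(-25\right) = 0 - 775 = -775$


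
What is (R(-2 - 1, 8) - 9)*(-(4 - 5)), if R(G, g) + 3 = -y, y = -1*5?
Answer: -7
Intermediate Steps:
y = -5
R(G, g) = 2 (R(G, g) = -3 - 1*(-5) = -3 + 5 = 2)
(R(-2 - 1, 8) - 9)*(-(4 - 5)) = (2 - 9)*(-(4 - 5)) = -(-7)*(-1) = -7*1 = -7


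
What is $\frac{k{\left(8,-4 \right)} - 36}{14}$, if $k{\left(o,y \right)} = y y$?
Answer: $- \frac{10}{7} \approx -1.4286$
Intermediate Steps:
$k{\left(o,y \right)} = y^{2}$
$\frac{k{\left(8,-4 \right)} - 36}{14} = \frac{\left(-4\right)^{2} - 36}{14} = \frac{16 - 36}{14} = \frac{1}{14} \left(-20\right) = - \frac{10}{7}$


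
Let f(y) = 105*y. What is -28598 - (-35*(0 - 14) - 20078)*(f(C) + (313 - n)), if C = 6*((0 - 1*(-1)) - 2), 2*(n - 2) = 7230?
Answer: -77087790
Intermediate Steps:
n = 3617 (n = 2 + (½)*7230 = 2 + 3615 = 3617)
C = -6 (C = 6*((0 + 1) - 2) = 6*(1 - 2) = 6*(-1) = -6)
-28598 - (-35*(0 - 14) - 20078)*(f(C) + (313 - n)) = -28598 - (-35*(0 - 14) - 20078)*(105*(-6) + (313 - 1*3617)) = -28598 - (-35*(-14) - 20078)*(-630 + (313 - 3617)) = -28598 - (490 - 20078)*(-630 - 3304) = -28598 - (-19588)*(-3934) = -28598 - 1*77059192 = -28598 - 77059192 = -77087790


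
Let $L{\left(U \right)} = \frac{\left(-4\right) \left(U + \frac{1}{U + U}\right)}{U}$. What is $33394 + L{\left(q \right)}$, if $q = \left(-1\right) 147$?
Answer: $\frac{721524508}{21609} \approx 33390.0$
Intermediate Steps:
$q = -147$
$L{\left(U \right)} = \frac{- 4 U - \frac{2}{U}}{U}$ ($L{\left(U \right)} = \frac{\left(-4\right) \left(U + \frac{1}{2 U}\right)}{U} = \frac{- 4 U - \frac{2}{U}}{U}$)
$33394 + L{\left(q \right)} = 33394 - \left(4 + \frac{2}{21609}\right) = 33394 - \frac{86438}{21609} = \frac{721524508}{21609}$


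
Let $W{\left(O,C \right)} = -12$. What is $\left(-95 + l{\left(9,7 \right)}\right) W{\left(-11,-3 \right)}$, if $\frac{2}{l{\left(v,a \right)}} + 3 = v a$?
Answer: $\frac{5698}{5} \approx 1139.6$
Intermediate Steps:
$l{\left(v,a \right)} = \frac{2}{-3 + a v}$ ($l{\left(v,a \right)} = \frac{2}{-3 + v a} = \frac{2}{-3 + a v}$)
$\left(-95 + l{\left(9,7 \right)}\right) W{\left(-11,-3 \right)} = \left(-95 + \frac{2}{-3 + 7 \cdot 9}\right) \left(-12\right) = \left(-95 + \frac{2}{-3 + 63}\right) \left(-12\right) = \left(-95 + \frac{2}{60}\right) \left(-12\right) = \left(-95 + 2 \cdot \frac{1}{60}\right) \left(-12\right) = \left(-95 + \frac{1}{30}\right) \left(-12\right) = \left(- \frac{2849}{30}\right) \left(-12\right) = \frac{5698}{5}$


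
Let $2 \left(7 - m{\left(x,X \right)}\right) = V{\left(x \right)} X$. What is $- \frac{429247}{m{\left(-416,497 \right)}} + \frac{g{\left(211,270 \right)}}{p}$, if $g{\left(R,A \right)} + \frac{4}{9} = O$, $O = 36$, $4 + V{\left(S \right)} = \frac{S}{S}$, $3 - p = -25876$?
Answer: $- \frac{28564602062}{50075865} \approx -570.43$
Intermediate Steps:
$p = 25879$ ($p = 3 - -25876 = 3 + 25876 = 25879$)
$V{\left(S \right)} = -3$ ($V{\left(S \right)} = -4 + \frac{S}{S} = -4 + 1 = -3$)
$g{\left(R,A \right)} = \frac{320}{9}$ ($g{\left(R,A \right)} = - \frac{4}{9} + 36 = \frac{320}{9}$)
$m{\left(x,X \right)} = 7 + \frac{3 X}{2}$ ($m{\left(x,X \right)} = 7 - \frac{\left(-3\right) X}{2} = 7 + \frac{3 X}{2}$)
$- \frac{429247}{m{\left(-416,497 \right)}} + \frac{g{\left(211,270 \right)}}{p} = - \frac{429247}{7 + \frac{3}{2} \cdot 497} + \frac{320}{9 \cdot 25879} = - \frac{429247}{7 + \frac{1491}{2}} + \frac{320}{9} \cdot \frac{1}{25879} = - \frac{429247}{\frac{1505}{2}} + \frac{320}{232911} = \left(-429247\right) \frac{2}{1505} + \frac{320}{232911} = - \frac{122642}{215} + \frac{320}{232911} = - \frac{28564602062}{50075865}$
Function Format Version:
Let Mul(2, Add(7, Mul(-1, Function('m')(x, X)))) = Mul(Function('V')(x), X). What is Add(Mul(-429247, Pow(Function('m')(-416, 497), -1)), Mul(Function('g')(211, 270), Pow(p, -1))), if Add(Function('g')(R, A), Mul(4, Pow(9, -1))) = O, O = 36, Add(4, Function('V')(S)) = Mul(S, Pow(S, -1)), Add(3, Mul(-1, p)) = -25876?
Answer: Rational(-28564602062, 50075865) ≈ -570.43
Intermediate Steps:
p = 25879 (p = Add(3, Mul(-1, -25876)) = Add(3, 25876) = 25879)
Function('V')(S) = -3 (Function('V')(S) = Add(-4, Mul(S, Pow(S, -1))) = Add(-4, 1) = -3)
Function('g')(R, A) = Rational(320, 9) (Function('g')(R, A) = Add(Rational(-4, 9), 36) = Rational(320, 9))
Function('m')(x, X) = Add(7, Mul(Rational(3, 2), X)) (Function('m')(x, X) = Add(7, Mul(Rational(-1, 2), Mul(-3, X))) = Add(7, Mul(Rational(3, 2), X)))
Add(Mul(-429247, Pow(Function('m')(-416, 497), -1)), Mul(Function('g')(211, 270), Pow(p, -1))) = Add(Mul(-429247, Pow(Add(7, Mul(Rational(3, 2), 497)), -1)), Mul(Rational(320, 9), Pow(25879, -1))) = Add(Mul(-429247, Pow(Add(7, Rational(1491, 2)), -1)), Mul(Rational(320, 9), Rational(1, 25879))) = Add(Mul(-429247, Pow(Rational(1505, 2), -1)), Rational(320, 232911)) = Add(Mul(-429247, Rational(2, 1505)), Rational(320, 232911)) = Add(Rational(-122642, 215), Rational(320, 232911)) = Rational(-28564602062, 50075865)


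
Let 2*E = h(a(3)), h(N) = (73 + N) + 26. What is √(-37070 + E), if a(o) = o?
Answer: I*√37019 ≈ 192.4*I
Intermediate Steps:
h(N) = 99 + N
E = 51 (E = (99 + 3)/2 = (½)*102 = 51)
√(-37070 + E) = √(-37070 + 51) = √(-37019) = I*√37019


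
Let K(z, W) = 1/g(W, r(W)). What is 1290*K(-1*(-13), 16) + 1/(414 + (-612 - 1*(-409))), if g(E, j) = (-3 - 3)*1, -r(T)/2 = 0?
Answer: -45364/211 ≈ -215.00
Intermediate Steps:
r(T) = 0 (r(T) = -2*0 = 0)
g(E, j) = -6 (g(E, j) = -6*1 = -6)
K(z, W) = -1/6 (K(z, W) = 1/(-6) = -1/6)
1290*K(-1*(-13), 16) + 1/(414 + (-612 - 1*(-409))) = 1290*(-1/6) + 1/(414 + (-612 - 1*(-409))) = -215 + 1/(414 + (-612 + 409)) = -215 + 1/(414 - 203) = -215 + 1/211 = -45364/211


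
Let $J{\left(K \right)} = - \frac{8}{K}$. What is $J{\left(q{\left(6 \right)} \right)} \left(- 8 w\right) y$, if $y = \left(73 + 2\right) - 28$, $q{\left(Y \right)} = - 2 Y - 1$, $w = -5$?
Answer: $\frac{15040}{13} \approx 1156.9$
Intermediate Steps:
$q{\left(Y \right)} = -1 - 2 Y$
$y = 47$ ($y = 75 - 28 = 47$)
$J{\left(q{\left(6 \right)} \right)} \left(- 8 w\right) y = - \frac{8}{-1 - 12} \left(\left(-8\right) \left(-5\right)\right) 47 = - \frac{8}{-1 - 12} \cdot 40 \cdot 47 = - \frac{8}{-13} \cdot 40 \cdot 47 = \left(-8\right) \left(- \frac{1}{13}\right) 40 \cdot 47 = \frac{8}{13} \cdot 40 \cdot 47 = \frac{320}{13} \cdot 47 = \frac{15040}{13}$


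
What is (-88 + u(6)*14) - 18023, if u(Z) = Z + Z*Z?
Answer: -17523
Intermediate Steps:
u(Z) = Z + Z**2
(-88 + u(6)*14) - 18023 = (-88 + (6*(1 + 6))*14) - 18023 = (-88 + (6*7)*14) - 18023 = (-88 + 42*14) - 18023 = (-88 + 588) - 18023 = 500 - 18023 = -17523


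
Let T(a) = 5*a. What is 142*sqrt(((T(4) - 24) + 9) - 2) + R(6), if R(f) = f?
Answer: 6 + 142*sqrt(3) ≈ 251.95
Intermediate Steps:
142*sqrt(((T(4) - 24) + 9) - 2) + R(6) = 142*sqrt(((5*4 - 24) + 9) - 2) + 6 = 142*sqrt(((20 - 24) + 9) - 2) + 6 = 142*sqrt((-4 + 9) - 2) + 6 = 142*sqrt(5 - 2) + 6 = 142*sqrt(3) + 6 = 6 + 142*sqrt(3)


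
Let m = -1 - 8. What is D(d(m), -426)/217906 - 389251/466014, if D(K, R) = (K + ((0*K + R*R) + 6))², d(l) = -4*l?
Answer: 7677254978918065/50773623342 ≈ 1.5121e+5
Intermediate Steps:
m = -9
D(K, R) = (6 + K + R²)² (D(K, R) = (K + ((0 + R²) + 6))² = (K + (R² + 6))² = (K + (6 + R²))² = (6 + K + R²)²)
D(d(m), -426)/217906 - 389251/466014 = (6 - 4*(-9) + (-426)²)²/217906 - 389251/466014 = (6 + 36 + 181476)²*(1/217906) - 389251*1/466014 = 181518²*(1/217906) - 389251/466014 = 32948784324*(1/217906) - 389251/466014 = 16474392162/108953 - 389251/466014 = 7677254978918065/50773623342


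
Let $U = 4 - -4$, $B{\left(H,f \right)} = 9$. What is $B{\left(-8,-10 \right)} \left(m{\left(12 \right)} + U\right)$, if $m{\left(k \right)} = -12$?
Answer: $-36$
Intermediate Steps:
$U = 8$ ($U = 4 + 4 = 8$)
$B{\left(-8,-10 \right)} \left(m{\left(12 \right)} + U\right) = 9 \left(-12 + 8\right) = 9 \left(-4\right) = -36$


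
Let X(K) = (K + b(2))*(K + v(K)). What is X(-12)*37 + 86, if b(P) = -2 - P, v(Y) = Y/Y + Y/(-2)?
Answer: 3046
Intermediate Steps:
v(Y) = 1 - Y/2 (v(Y) = 1 + Y*(-½) = 1 - Y/2)
X(K) = (1 + K/2)*(-4 + K) (X(K) = (K + (-2 - 1*2))*(K + (1 - K/2)) = (K + (-2 - 2))*(1 + K/2) = (K - 4)*(1 + K/2) = (-4 + K)*(1 + K/2) = (1 + K/2)*(-4 + K))
X(-12)*37 + 86 = (-4 + (½)*(-12)² - 1*(-12))*37 + 86 = (-4 + (½)*144 + 12)*37 + 86 = (-4 + 72 + 12)*37 + 86 = 80*37 + 86 = 2960 + 86 = 3046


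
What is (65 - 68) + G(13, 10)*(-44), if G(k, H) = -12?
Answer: 525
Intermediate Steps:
(65 - 68) + G(13, 10)*(-44) = (65 - 68) - 12*(-44) = -3 + 528 = 525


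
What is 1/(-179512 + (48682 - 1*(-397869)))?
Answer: 1/267039 ≈ 3.7448e-6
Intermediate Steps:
1/(-179512 + (48682 - 1*(-397869))) = 1/(-179512 + (48682 + 397869)) = 1/(-179512 + 446551) = 1/267039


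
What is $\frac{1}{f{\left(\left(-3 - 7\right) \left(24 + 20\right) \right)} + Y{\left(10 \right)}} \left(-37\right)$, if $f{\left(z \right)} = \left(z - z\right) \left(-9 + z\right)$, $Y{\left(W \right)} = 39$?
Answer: $- \frac{37}{39} \approx -0.94872$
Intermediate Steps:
$f{\left(z \right)} = 0$ ($f{\left(z \right)} = 0 \left(-9 + z\right) = 0$)
$\frac{1}{f{\left(\left(-3 - 7\right) \left(24 + 20\right) \right)} + Y{\left(10 \right)}} \left(-37\right) = \frac{1}{0 + 39} \left(-37\right) = \frac{1}{39} \left(-37\right) = - \frac{37}{39}$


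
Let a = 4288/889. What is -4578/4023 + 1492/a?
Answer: 443035705/1437552 ≈ 308.19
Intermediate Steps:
a = 4288/889 (a = 4288*(1/889) = 4288/889 ≈ 4.8234)
-4578/4023 + 1492/a = -4578/4023 + 1492/(4288/889) = -4578*1/4023 + 1492*(889/4288) = -1526/1341 + 331597/1072 = 443035705/1437552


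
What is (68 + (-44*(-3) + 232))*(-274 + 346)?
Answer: 31104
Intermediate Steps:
(68 + (-44*(-3) + 232))*(-274 + 346) = (68 + (132 + 232))*72 = (68 + 364)*72 = 432*72 = 31104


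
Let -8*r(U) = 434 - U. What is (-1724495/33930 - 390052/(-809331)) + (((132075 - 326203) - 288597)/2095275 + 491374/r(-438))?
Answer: -1954845331981853669/428826573268002 ≈ -4558.6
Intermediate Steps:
r(U) = -217/4 + U/8 (r(U) = -(434 - U)/8 = -217/4 + U/8)
(-1724495/33930 - 390052/(-809331)) + (((132075 - 326203) - 288597)/2095275 + 491374/r(-438)) = (-1724495/33930 - 390052/(-809331)) + (((132075 - 326203) - 288597)/2095275 + 491374/(-217/4 + (⅛)*(-438))) = (-1724495*1/33930 - 390052*(-1/809331)) + ((-194128 - 288597)*(1/2095275) + 491374/(-217/4 - 219/4)) = (-344899/6786 + 390052/809331) + (-482725*1/2095275 + 491374/(-109)) = -92163519899/1830706722 + (-19309/83811 + 491374*(-1/109)) = -92163519899/1830706722 + (-19309/83811 - 491374/109) = -92163519899/1830706722 - 41184650995/9135399 = -1954845331981853669/428826573268002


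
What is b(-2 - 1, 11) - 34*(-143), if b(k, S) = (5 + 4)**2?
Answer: 4943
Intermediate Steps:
b(k, S) = 81 (b(k, S) = 9**2 = 81)
b(-2 - 1, 11) - 34*(-143) = 81 - 34*(-143) = 81 + 4862 = 4943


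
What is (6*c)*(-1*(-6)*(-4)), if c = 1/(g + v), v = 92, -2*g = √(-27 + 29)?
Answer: -26496/16927 - 144*√2/16927 ≈ -1.5773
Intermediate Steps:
g = -√2/2 (g = -√(-27 + 29)/2 = -√2/2 ≈ -0.70711)
c = 1/(92 - √2/2) (c = 1/(-√2/2 + 92) = 1/(92 - √2/2) ≈ 0.010954)
(6*c)*(-1*(-6)*(-4)) = (6*(184/16927 + √2/16927))*(-1*(-6)*(-4)) = (1104/16927 + 6*√2/16927)*(6*(-4)) = (1104/16927 + 6*√2/16927)*(-24) = -26496/16927 - 144*√2/16927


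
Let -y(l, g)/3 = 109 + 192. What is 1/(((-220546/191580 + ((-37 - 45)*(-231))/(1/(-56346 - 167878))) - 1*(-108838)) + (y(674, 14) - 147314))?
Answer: -95790/406847946281003 ≈ -2.3544e-10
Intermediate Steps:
y(l, g) = -903 (y(l, g) = -3*(109 + 192) = -3*301 = -903)
1/(((-220546/191580 + ((-37 - 45)*(-231))/(1/(-56346 - 167878))) - 1*(-108838)) + (y(674, 14) - 147314)) = 1/(((-220546/191580 + ((-37 - 45)*(-231))/(1/(-56346 - 167878))) - 1*(-108838)) + (-903 - 147314)) = 1/(((-220546*1/191580 + (-82*(-231))/(1/(-224224))) + 108838) - 148217) = 1/(((-110273/95790 + 18942/(-1/224224)) + 108838) - 148217) = 1/(((-110273/95790 + 18942*(-224224)) + 108838) - 148217) = 1/(((-110273/95790 - 4247251008) + 108838) - 148217) = 1/((-406844174166593/95790 + 108838) - 148217) = 1/(-406833748574573/95790 - 148217) = 1/(-406847946281003/95790) = -95790/406847946281003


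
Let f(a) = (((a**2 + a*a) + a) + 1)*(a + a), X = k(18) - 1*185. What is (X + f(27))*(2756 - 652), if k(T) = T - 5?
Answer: 168471488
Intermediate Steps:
k(T) = -5 + T
X = -172 (X = (-5 + 18) - 1*185 = 13 - 185 = -172)
f(a) = 2*a*(1 + a + 2*a**2) (f(a) = (((a**2 + a**2) + a) + 1)*(2*a) = ((2*a**2 + a) + 1)*(2*a) = ((a + 2*a**2) + 1)*(2*a) = (1 + a + 2*a**2)*(2*a) = 2*a*(1 + a + 2*a**2))
(X + f(27))*(2756 - 652) = (-172 + 2*27*(1 + 27 + 2*27**2))*(2756 - 652) = (-172 + 2*27*(1 + 27 + 2*729))*2104 = (-172 + 2*27*(1 + 27 + 1458))*2104 = (-172 + 2*27*1486)*2104 = (-172 + 80244)*2104 = 80072*2104 = 168471488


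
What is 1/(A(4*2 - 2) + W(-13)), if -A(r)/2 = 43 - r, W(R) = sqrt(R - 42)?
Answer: -74/5531 - I*sqrt(55)/5531 ≈ -0.013379 - 0.0013408*I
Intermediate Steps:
W(R) = sqrt(-42 + R)
A(r) = -86 + 2*r (A(r) = -2*(43 - r) = -86 + 2*r)
1/(A(4*2 - 2) + W(-13)) = 1/((-86 + 2*(4*2 - 2)) + sqrt(-42 - 13)) = 1/((-86 + 2*(8 - 2)) + sqrt(-55)) = 1/((-86 + 2*6) + I*sqrt(55)) = 1/((-86 + 12) + I*sqrt(55)) = 1/(-74 + I*sqrt(55))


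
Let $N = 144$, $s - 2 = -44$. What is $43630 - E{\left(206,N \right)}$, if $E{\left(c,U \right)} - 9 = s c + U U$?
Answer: $31537$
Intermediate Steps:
$s = -42$ ($s = 2 - 44 = -42$)
$E{\left(c,U \right)} = 9 + U^{2} - 42 c$ ($E{\left(c,U \right)} = 9 + \left(- 42 c + U U\right) = 9 + \left(- 42 c + U^{2}\right) = 9 + \left(U^{2} - 42 c\right) = 9 + U^{2} - 42 c$)
$43630 - E{\left(206,N \right)} = 43630 - \left(9 + 144^{2} - 8652\right) = 43630 - \left(9 + 20736 - 8652\right) = 43630 - 12093 = 31537$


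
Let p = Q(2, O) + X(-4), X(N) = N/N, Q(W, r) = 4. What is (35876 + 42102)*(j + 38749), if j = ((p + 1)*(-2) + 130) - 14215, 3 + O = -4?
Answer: 1922313656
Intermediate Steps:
O = -7 (O = -3 - 4 = -7)
X(N) = 1
p = 5 (p = 4 + 1 = 5)
j = -14097 (j = ((5 + 1)*(-2) + 130) - 14215 = (6*(-2) + 130) - 14215 = (-12 + 130) - 14215 = 118 - 14215 = -14097)
(35876 + 42102)*(j + 38749) = (35876 + 42102)*(-14097 + 38749) = 77978*24652 = 1922313656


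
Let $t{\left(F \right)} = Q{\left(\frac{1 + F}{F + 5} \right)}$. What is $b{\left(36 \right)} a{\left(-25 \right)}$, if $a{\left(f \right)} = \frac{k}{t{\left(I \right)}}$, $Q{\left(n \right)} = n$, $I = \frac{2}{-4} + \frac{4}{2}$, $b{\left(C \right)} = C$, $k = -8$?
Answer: $- \frac{3744}{5} \approx -748.8$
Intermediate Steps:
$I = \frac{3}{2}$ ($I = 2 \left(- \frac{1}{4}\right) + 4 \cdot \frac{1}{2} = - \frac{1}{2} + 2 = \frac{3}{2} \approx 1.5$)
$t{\left(F \right)} = \frac{1 + F}{5 + F}$ ($t{\left(F \right)} = \frac{1 + F}{F + 5} = \frac{1 + F}{5 + F}$)
$a{\left(f \right)} = - \frac{104}{5}$ ($a{\left(f \right)} = - \frac{8}{\frac{1}{5 + \frac{3}{2}} \left(1 + \frac{3}{2}\right)} = - \frac{8}{\frac{1}{\frac{13}{2}} \cdot \frac{5}{2}} = - \frac{8}{\frac{2}{13} \cdot \frac{5}{2}} = - \frac{8}{\frac{5}{13}} = \left(-8\right) \frac{13}{5} = - \frac{104}{5}$)
$b{\left(36 \right)} a{\left(-25 \right)} = 36 \left(- \frac{104}{5}\right) = - \frac{3744}{5}$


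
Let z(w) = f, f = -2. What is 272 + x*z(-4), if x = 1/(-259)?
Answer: 70450/259 ≈ 272.01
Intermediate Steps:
x = -1/259 ≈ -0.0038610
z(w) = -2
272 + x*z(-4) = 272 - 1/259*(-2) = 272 + 2/259 = 70450/259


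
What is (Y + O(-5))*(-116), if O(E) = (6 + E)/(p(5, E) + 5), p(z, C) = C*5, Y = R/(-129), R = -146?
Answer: -80939/645 ≈ -125.49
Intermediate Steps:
Y = 146/129 (Y = -146/(-129) = -146*(-1/129) = 146/129 ≈ 1.1318)
p(z, C) = 5*C
O(E) = (6 + E)/(5 + 5*E) (O(E) = (6 + E)/(5*E + 5) = (6 + E)/(5 + 5*E))
(Y + O(-5))*(-116) = (146/129 + (6 - 5)/(5*(1 - 5)))*(-116) = (146/129 + (⅕)*1/(-4))*(-116) = (146/129 + (⅕)*(-¼)*1)*(-116) = (146/129 - 1/20)*(-116) = (2791/2580)*(-116) = -80939/645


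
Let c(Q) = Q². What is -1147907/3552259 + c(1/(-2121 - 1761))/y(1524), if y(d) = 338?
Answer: -5847018478632725/18093908327510808 ≈ -0.32315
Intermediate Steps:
-1147907/3552259 + c(1/(-2121 - 1761))/y(1524) = -1147907/3552259 + (1/(-2121 - 1761))²/338 = -1147907*1/3552259 + (1/(-3882))²*(1/338) = -1147907/3552259 + (-1/3882)²*(1/338) = -1147907/3552259 + (1/15069924)*(1/338) = -1147907/3552259 + 1/5093634312 = -5847018478632725/18093908327510808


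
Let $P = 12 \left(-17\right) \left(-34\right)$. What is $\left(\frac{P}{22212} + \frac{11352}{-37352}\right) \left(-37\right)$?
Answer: $- \frac{2668181}{8642319} \approx -0.30873$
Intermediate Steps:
$P = 6936$ ($P = \left(-204\right) \left(-34\right) = 6936$)
$\left(\frac{P}{22212} + \frac{11352}{-37352}\right) \left(-37\right) = \left(\frac{6936}{22212} + \frac{11352}{-37352}\right) \left(-37\right) = \left(6936 \cdot \frac{1}{22212} + 11352 \left(- \frac{1}{37352}\right)\right) \left(-37\right) = \left(\frac{578}{1851} - \frac{1419}{4669}\right) \left(-37\right) = \frac{72113}{8642319} \left(-37\right) = - \frac{2668181}{8642319}$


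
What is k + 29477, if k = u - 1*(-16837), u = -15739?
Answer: 30575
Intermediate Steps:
k = 1098 (k = -15739 - 1*(-16837) = -15739 + 16837 = 1098)
k + 29477 = 1098 + 29477 = 30575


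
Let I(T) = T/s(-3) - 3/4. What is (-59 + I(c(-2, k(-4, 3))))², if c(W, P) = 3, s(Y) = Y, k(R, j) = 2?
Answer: 59049/16 ≈ 3690.6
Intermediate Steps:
I(T) = -¾ - T/3 (I(T) = T/(-3) - 3/4 = T*(-⅓) - 3*¼ = -T/3 - ¾ = -¾ - T/3)
(-59 + I(c(-2, k(-4, 3))))² = (-59 + (-¾ - ⅓*3))² = (-59 + (-¾ - 1))² = (-59 - 7/4)² = (-243/4)² = 59049/16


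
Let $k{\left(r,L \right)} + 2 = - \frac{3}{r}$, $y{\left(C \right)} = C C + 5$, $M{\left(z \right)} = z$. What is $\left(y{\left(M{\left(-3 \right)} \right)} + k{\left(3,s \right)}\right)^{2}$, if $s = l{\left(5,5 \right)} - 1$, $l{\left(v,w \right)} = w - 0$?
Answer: $121$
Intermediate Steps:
$l{\left(v,w \right)} = w$ ($l{\left(v,w \right)} = w + 0 = w$)
$y{\left(C \right)} = 5 + C^{2}$ ($y{\left(C \right)} = C^{2} + 5 = 5 + C^{2}$)
$s = 4$ ($s = 5 - 1 = 4$)
$k{\left(r,L \right)} = -2 - \frac{3}{r}$
$\left(y{\left(M{\left(-3 \right)} \right)} + k{\left(3,s \right)}\right)^{2} = \left(\left(5 + \left(-3\right)^{2}\right) - \left(2 + \frac{3}{3}\right)\right)^{2} = \left(\left(5 + 9\right) - 3\right)^{2} = \left(14 - 3\right)^{2} = 11^{2} = 121$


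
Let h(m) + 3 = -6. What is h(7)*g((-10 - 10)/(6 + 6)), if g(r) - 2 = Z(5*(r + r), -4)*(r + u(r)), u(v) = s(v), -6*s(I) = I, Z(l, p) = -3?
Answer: -111/2 ≈ -55.500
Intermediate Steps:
s(I) = -I/6
u(v) = -v/6
h(m) = -9 (h(m) = -3 - 6 = -9)
g(r) = 2 - 5*r/2 (g(r) = 2 - 3*(r - r/6) = 2 - 5*r/2)
h(7)*g((-10 - 10)/(6 + 6)) = -9*(2 - 5*(-10 - 10)/(2*(6 + 6))) = -9*(2 - (-50)/12) = -9*(2 - 5/2*(-5/3)) = -9*(2 + 25/6) = -9*37/6 = -111/2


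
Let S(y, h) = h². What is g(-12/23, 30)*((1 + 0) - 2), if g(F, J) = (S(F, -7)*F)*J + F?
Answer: 17652/23 ≈ 767.48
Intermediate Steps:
g(F, J) = F + 49*F*J (g(F, J) = ((-7)²*F)*J + F = (49*F)*J + F = 49*F*J + F = F + 49*F*J)
g(-12/23, 30)*((1 + 0) - 2) = ((-12/23)*(1 + 49*30))*((1 + 0) - 2) = ((-12*1/23)*(1 + 1470))*(1 - 2) = -12/23*1471*(-1) = -17652/23*(-1) = 17652/23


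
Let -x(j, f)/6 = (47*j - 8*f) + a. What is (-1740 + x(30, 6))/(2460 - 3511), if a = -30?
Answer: 9732/1051 ≈ 9.2598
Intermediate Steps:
x(j, f) = 180 - 282*j + 48*f (x(j, f) = -6*((47*j - 8*f) - 30) = -6*((-8*f + 47*j) - 30) = -6*(-30 - 8*f + 47*j) = 180 - 282*j + 48*f)
(-1740 + x(30, 6))/(2460 - 3511) = (-1740 + (180 - 282*30 + 48*6))/(2460 - 3511) = (-1740 + (180 - 8460 + 288))/(-1051) = (-1740 - 7992)*(-1/1051) = -9732*(-1/1051) = 9732/1051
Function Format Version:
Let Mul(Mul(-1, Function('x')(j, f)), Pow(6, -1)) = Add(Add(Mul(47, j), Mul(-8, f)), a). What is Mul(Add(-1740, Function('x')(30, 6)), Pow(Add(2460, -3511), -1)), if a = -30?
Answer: Rational(9732, 1051) ≈ 9.2598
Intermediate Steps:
Function('x')(j, f) = Add(180, Mul(-282, j), Mul(48, f)) (Function('x')(j, f) = Mul(-6, Add(Add(Mul(47, j), Mul(-8, f)), -30)) = Mul(-6, Add(Add(Mul(-8, f), Mul(47, j)), -30)) = Mul(-6, Add(-30, Mul(-8, f), Mul(47, j))) = Add(180, Mul(-282, j), Mul(48, f)))
Mul(Add(-1740, Function('x')(30, 6)), Pow(Add(2460, -3511), -1)) = Mul(Add(-1740, Add(180, Mul(-282, 30), Mul(48, 6))), Pow(Add(2460, -3511), -1)) = Mul(Add(-1740, Add(180, -8460, 288)), Pow(-1051, -1)) = Mul(Add(-1740, -7992), Rational(-1, 1051)) = Mul(-9732, Rational(-1, 1051)) = Rational(9732, 1051)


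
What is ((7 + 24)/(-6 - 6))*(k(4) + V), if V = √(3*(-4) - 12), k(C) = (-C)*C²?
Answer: 496/3 - 31*I*√6/6 ≈ 165.33 - 12.656*I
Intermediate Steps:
k(C) = -C³
V = 2*I*√6 (V = √(-12 - 12) = √(-24) = 2*I*√6 ≈ 4.899*I)
((7 + 24)/(-6 - 6))*(k(4) + V) = ((7 + 24)/(-6 - 6))*(-1*4³ + 2*I*√6) = (31/(-12))*(-1*64 + 2*I*√6) = (31*(-1/12))*(-64 + 2*I*√6) = -31*(-64 + 2*I*√6)/12 = 496/3 - 31*I*√6/6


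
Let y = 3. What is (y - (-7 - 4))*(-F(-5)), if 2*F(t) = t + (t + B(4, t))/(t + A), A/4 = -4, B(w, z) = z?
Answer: 95/3 ≈ 31.667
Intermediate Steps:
A = -16 (A = 4*(-4) = -16)
F(t) = t/2 + t/(-16 + t) (F(t) = (t + (t + t)/(t - 16))/2 = (t + (2*t)/(-16 + t))/2 = (t + 2*t/(-16 + t))/2 = t/2 + t/(-16 + t))
(y - (-7 - 4))*(-F(-5)) = (3 - (-7 - 4))*(-(-5)*(-14 - 5)/(2*(-16 - 5))) = (3 - 1*(-11))*(-(-5)*(-19)/(2*(-21))) = (3 + 11)*(-(-5)*(-1)*(-19)/(2*21)) = 14*(-1*(-95/42)) = 14*(95/42) = 95/3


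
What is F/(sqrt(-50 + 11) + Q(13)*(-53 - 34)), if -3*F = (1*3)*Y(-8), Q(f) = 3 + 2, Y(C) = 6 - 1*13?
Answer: -1015/63088 - 7*I*sqrt(39)/189264 ≈ -0.016089 - 0.00023097*I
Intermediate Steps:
Y(C) = -7 (Y(C) = 6 - 13 = -7)
Q(f) = 5
F = 7 (F = -1*3*(-7)/3 = -(-7) = -1/3*(-21) = 7)
F/(sqrt(-50 + 11) + Q(13)*(-53 - 34)) = 7/(sqrt(-50 + 11) + 5*(-53 - 34)) = 7/(sqrt(-39) + 5*(-87)) = 7/(I*sqrt(39) - 435) = 7/(-435 + I*sqrt(39))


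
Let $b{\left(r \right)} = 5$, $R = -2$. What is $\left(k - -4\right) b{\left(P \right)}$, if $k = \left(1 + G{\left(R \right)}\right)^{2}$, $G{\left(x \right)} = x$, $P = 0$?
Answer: $25$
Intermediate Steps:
$k = 1$ ($k = \left(1 - 2\right)^{2} = \left(-1\right)^{2} = 1$)
$\left(k - -4\right) b{\left(P \right)} = \left(1 - -4\right) 5 = \left(1 + \left(-3 + 7\right)\right) 5 = \left(1 + 4\right) 5 = 5 \cdot 5 = 25$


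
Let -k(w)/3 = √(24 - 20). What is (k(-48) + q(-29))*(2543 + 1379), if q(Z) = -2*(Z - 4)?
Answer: 235320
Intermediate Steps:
q(Z) = 8 - 2*Z (q(Z) = -2*(-4 + Z) = 8 - 2*Z)
k(w) = -6 (k(w) = -3*√(24 - 20) = -3*√4 = -3*2 = -6)
(k(-48) + q(-29))*(2543 + 1379) = (-6 + (8 - 2*(-29)))*(2543 + 1379) = (-6 + (8 + 58))*3922 = (-6 + 66)*3922 = 60*3922 = 235320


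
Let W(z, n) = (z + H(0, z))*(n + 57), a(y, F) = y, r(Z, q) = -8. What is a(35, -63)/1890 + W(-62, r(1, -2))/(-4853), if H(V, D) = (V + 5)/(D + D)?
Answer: 10478725/16247844 ≈ 0.64493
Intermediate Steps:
H(V, D) = (5 + V)/(2*D) (H(V, D) = (5 + V)/((2*D)) = (5 + V)*(1/(2*D)) = (5 + V)/(2*D))
W(z, n) = (57 + n)*(z + 5/(2*z)) (W(z, n) = (z + (5 + 0)/(2*z))*(n + 57) = (z + (½)*5/z)*(57 + n) = (z + 5/(2*z))*(57 + n) = (57 + n)*(z + 5/(2*z)))
a(35, -63)/1890 + W(-62, r(1, -2))/(-4853) = 35/1890 + ((½)*(285 + 5*(-8) + 2*(-62)²*(57 - 8))/(-62))/(-4853) = 35*(1/1890) + ((½)*(-1/62)*(285 - 40 + 2*3844*49))*(-1/4853) = 1/54 + ((½)*(-1/62)*(285 - 40 + 376712))*(-1/4853) = 1/54 + ((½)*(-1/62)*376957)*(-1/4853) = 1/54 - 376957/124*(-1/4853) = 1/54 + 376957/601772 = 10478725/16247844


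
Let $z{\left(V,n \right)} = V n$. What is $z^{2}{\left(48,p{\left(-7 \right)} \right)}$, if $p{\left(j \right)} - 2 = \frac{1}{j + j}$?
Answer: $\frac{419904}{49} \approx 8569.5$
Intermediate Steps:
$p{\left(j \right)} = 2 + \frac{1}{2 j}$ ($p{\left(j \right)} = 2 + \frac{1}{j + j} = 2 + \frac{1}{2 j}$)
$z^{2}{\left(48,p{\left(-7 \right)} \right)} = \left(48 \left(2 + \frac{1}{2 \left(-7\right)}\right)\right)^{2} = \left(48 \left(2 + \frac{1}{2} \left(- \frac{1}{7}\right)\right)\right)^{2} = \left(48 \left(2 - \frac{1}{14}\right)\right)^{2} = \left(48 \cdot \frac{27}{14}\right)^{2} = \left(\frac{648}{7}\right)^{2} = \frac{419904}{49}$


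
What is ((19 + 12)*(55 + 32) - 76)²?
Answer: 6869641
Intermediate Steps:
((19 + 12)*(55 + 32) - 76)² = (31*87 - 76)² = (2697 - 76)² = 2621² = 6869641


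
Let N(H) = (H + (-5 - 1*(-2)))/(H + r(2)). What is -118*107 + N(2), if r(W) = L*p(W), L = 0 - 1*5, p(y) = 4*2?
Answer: -479787/38 ≈ -12626.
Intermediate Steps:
p(y) = 8
L = -5 (L = 0 - 5 = -5)
r(W) = -40 (r(W) = -5*8 = -40)
N(H) = (-3 + H)/(-40 + H) (N(H) = (H + (-5 - 1*(-2)))/(H - 40) = (H + (-5 + 2))/(-40 + H) = (H - 3)/(-40 + H) = (-3 + H)/(-40 + H))
-118*107 + N(2) = -118*107 + (-3 + 2)/(-40 + 2) = -12626 - 1/(-38) = -12626 - 1/38*(-1) = -12626 + 1/38 = -479787/38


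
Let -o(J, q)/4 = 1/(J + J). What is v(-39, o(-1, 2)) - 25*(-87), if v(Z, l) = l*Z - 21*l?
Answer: 2055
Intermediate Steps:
o(J, q) = -2/J (o(J, q) = -4/(J + J) = -4*1/(2*J) = -2/J)
v(Z, l) = -21*l + Z*l (v(Z, l) = Z*l - 21*l = -21*l + Z*l)
v(-39, o(-1, 2)) - 25*(-87) = (-2/(-1))*(-21 - 39) - 25*(-87) = -2*(-1)*(-60) - 1*(-2175) = 2*(-60) + 2175 = -120 + 2175 = 2055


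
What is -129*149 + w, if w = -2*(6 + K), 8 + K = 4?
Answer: -19225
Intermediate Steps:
K = -4 (K = -8 + 4 = -4)
w = -4 (w = -2*(6 - 4) = -2*2 = -4)
-129*149 + w = -129*149 - 4 = -19221 - 4 = -19225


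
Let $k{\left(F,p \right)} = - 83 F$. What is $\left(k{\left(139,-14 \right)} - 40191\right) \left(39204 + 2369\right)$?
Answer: $-2150488144$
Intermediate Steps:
$\left(k{\left(139,-14 \right)} - 40191\right) \left(39204 + 2369\right) = \left(\left(-83\right) 139 - 40191\right) \left(39204 + 2369\right) = \left(-11537 - 40191\right) 41573 = \left(-51728\right) 41573 = -2150488144$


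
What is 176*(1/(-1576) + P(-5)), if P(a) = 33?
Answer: 1144154/197 ≈ 5807.9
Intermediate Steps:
176*(1/(-1576) + P(-5)) = 176*(1/(-1576) + 33) = 176*(-1/1576 + 33) = 176*(52007/1576) = 1144154/197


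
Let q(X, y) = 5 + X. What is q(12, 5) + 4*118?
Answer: 489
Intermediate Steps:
q(12, 5) + 4*118 = (5 + 12) + 4*118 = 17 + 472 = 489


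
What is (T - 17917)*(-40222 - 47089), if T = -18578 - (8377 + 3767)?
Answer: 4246719729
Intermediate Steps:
T = -30722 (T = -18578 - 1*12144 = -18578 - 12144 = -30722)
(T - 17917)*(-40222 - 47089) = (-30722 - 17917)*(-40222 - 47089) = -48639*(-87311) = 4246719729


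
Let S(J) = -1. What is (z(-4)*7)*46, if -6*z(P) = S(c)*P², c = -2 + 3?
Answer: 2576/3 ≈ 858.67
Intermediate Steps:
c = 1
z(P) = P²/6 (z(P) = -(-1)*P²/6 = P²/6)
(z(-4)*7)*46 = (((⅙)*(-4)²)*7)*46 = (((⅙)*16)*7)*46 = ((8/3)*7)*46 = (56/3)*46 = 2576/3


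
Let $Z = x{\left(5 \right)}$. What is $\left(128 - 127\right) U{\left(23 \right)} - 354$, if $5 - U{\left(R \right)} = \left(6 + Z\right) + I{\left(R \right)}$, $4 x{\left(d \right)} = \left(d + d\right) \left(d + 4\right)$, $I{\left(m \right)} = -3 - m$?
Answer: $- \frac{703}{2} \approx -351.5$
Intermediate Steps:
$x{\left(d \right)} = \frac{d \left(4 + d\right)}{2}$ ($x{\left(d \right)} = \frac{\left(d + d\right) \left(d + 4\right)}{4} = \frac{2 d \left(4 + d\right)}{4} = \frac{d \left(4 + d\right)}{2}$)
$Z = \frac{45}{2}$ ($Z = \frac{1}{2} \cdot 5 \left(4 + 5\right) = \frac{1}{2} \cdot 5 \cdot 9 = \frac{45}{2} \approx 22.5$)
$U{\left(R \right)} = - \frac{41}{2} + R$ ($U{\left(R \right)} = 5 - \left(\left(6 + \frac{45}{2}\right) - \left(3 + R\right)\right) = 5 - \left(\frac{57}{2} - \left(3 + R\right)\right) = 5 - \left(\frac{51}{2} - R\right) = 5 + \left(- \frac{51}{2} + R\right) = - \frac{41}{2} + R$)
$\left(128 - 127\right) U{\left(23 \right)} - 354 = \left(128 - 127\right) \left(- \frac{41}{2} + 23\right) - 354 = 1 \cdot \frac{5}{2} - 354 = \frac{5}{2} - 354 = - \frac{703}{2}$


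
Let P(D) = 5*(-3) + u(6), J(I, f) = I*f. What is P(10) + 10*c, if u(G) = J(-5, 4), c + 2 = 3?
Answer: -25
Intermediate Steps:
c = 1 (c = -2 + 3 = 1)
u(G) = -20 (u(G) = -5*4 = -20)
P(D) = -35 (P(D) = 5*(-3) - 20 = -15 - 20 = -35)
P(10) + 10*c = -35 + 10*1 = -35 + 10 = -25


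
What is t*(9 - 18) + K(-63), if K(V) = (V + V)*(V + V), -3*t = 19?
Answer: 15933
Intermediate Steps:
t = -19/3 (t = -⅓*19 = -19/3 ≈ -6.3333)
K(V) = 4*V² (K(V) = (2*V)*(2*V) = 4*V²)
t*(9 - 18) + K(-63) = -19*(9 - 18)/3 + 4*(-63)² = -19/3*(-9) + 4*3969 = 57 + 15876 = 15933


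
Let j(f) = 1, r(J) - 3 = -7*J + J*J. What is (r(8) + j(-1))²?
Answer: 144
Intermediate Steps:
r(J) = 3 + J² - 7*J (r(J) = 3 + (-7*J + J*J) = 3 + (-7*J + J²) = 3 + (J² - 7*J) = 3 + J² - 7*J)
(r(8) + j(-1))² = ((3 + 8² - 7*8) + 1)² = ((3 + 64 - 56) + 1)² = (11 + 1)² = 12² = 144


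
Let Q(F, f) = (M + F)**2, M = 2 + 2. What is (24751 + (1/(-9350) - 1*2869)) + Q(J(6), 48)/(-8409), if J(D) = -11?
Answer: 1720453183741/78624150 ≈ 21882.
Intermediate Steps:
M = 4
Q(F, f) = (4 + F)**2
(24751 + (1/(-9350) - 1*2869)) + Q(J(6), 48)/(-8409) = (24751 + (1/(-9350) - 1*2869)) + (4 - 11)**2/(-8409) = (24751 + (-1/9350 - 2869)) + (-7)**2*(-1/8409) = (24751 - 26825151/9350) + 49*(-1/8409) = 204596699/9350 - 49/8409 = 1720453183741/78624150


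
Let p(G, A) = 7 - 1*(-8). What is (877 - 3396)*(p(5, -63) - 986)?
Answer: 2445949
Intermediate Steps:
p(G, A) = 15 (p(G, A) = 7 + 8 = 15)
(877 - 3396)*(p(5, -63) - 986) = (877 - 3396)*(15 - 986) = -2519*(-971) = 2445949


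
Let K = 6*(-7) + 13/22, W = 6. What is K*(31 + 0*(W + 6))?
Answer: -28241/22 ≈ -1283.7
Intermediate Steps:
K = -911/22 (K = -42 + 13*(1/22) = -42 + 13/22 = -911/22 ≈ -41.409)
K*(31 + 0*(W + 6)) = -911*(31 + 0*(6 + 6))/22 = -911*(31 + 0*12)/22 = -911*(31 + 0)/22 = -911/22*31 = -28241/22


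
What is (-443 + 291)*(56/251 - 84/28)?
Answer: 105944/251 ≈ 422.09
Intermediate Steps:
(-443 + 291)*(56/251 - 84/28) = -152*(56*(1/251) - 84*1/28) = -152*(56/251 - 3) = -152*(-697/251) = 105944/251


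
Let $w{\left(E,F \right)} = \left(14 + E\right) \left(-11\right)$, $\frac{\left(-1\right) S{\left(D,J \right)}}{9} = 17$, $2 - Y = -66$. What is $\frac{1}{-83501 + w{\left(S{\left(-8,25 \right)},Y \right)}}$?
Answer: $- \frac{1}{81972} \approx -1.2199 \cdot 10^{-5}$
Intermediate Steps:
$Y = 68$ ($Y = 2 - -66 = 2 + 66 = 68$)
$S{\left(D,J \right)} = -153$ ($S{\left(D,J \right)} = \left(-9\right) 17 = -153$)
$w{\left(E,F \right)} = -154 - 11 E$
$\frac{1}{-83501 + w{\left(S{\left(-8,25 \right)},Y \right)}} = \frac{1}{-83501 - -1529} = \frac{1}{-83501 + \left(-154 + 1683\right)} = \frac{1}{-83501 + 1529} = \frac{1}{-81972} = - \frac{1}{81972}$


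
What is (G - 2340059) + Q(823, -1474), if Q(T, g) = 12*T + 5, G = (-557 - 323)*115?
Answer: -2431378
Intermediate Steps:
G = -101200 (G = -880*115 = -101200)
Q(T, g) = 5 + 12*T
(G - 2340059) + Q(823, -1474) = (-101200 - 2340059) + (5 + 12*823) = -2441259 + (5 + 9876) = -2441259 + 9881 = -2431378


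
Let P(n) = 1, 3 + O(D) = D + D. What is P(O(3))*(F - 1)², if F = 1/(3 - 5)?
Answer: 9/4 ≈ 2.2500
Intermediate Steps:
O(D) = -3 + 2*D (O(D) = -3 + (D + D) = -3 + 2*D)
F = -½ (F = 1/(-2) = -½ ≈ -0.50000)
P(O(3))*(F - 1)² = 1*(-½ - 1)² = 1*(-3/2)² = 1*(9/4) = 9/4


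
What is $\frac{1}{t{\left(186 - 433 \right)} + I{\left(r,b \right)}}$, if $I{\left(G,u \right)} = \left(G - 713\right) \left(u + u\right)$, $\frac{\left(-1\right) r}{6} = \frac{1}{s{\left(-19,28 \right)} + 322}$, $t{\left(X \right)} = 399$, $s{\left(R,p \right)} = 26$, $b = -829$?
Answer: $\frac{29}{34294866} \approx 8.4561 \cdot 10^{-7}$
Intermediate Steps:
$r = - \frac{1}{58}$ ($r = - \frac{6}{26 + 322} = - \frac{6}{348} = \left(-6\right) \frac{1}{348} = - \frac{1}{58} \approx -0.017241$)
$I{\left(G,u \right)} = 2 u \left(-713 + G\right)$ ($I{\left(G,u \right)} = \left(-713 + G\right) 2 u = 2 u \left(-713 + G\right)$)
$\frac{1}{t{\left(186 - 433 \right)} + I{\left(r,b \right)}} = \frac{1}{399 + 2 \left(-829\right) \left(-713 - \frac{1}{58}\right)} = \frac{1}{399 + 2 \left(-829\right) \left(- \frac{41355}{58}\right)} = \frac{1}{399 + \frac{34283295}{29}} = \frac{1}{\frac{34294866}{29}} = \frac{29}{34294866}$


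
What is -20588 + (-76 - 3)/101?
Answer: -2079467/101 ≈ -20589.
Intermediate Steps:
-20588 + (-76 - 3)/101 = -20588 + (1/101)*(-79) = -20588 - 79/101 = -2079467/101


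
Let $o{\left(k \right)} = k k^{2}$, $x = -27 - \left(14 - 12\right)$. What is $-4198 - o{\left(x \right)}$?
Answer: $20191$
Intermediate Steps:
$x = -29$ ($x = -27 - 2 = -29$)
$o{\left(k \right)} = k^{3}$
$-4198 - o{\left(x \right)} = -4198 - \left(-29\right)^{3} = -4198 - -24389 = -4198 + 24389 = 20191$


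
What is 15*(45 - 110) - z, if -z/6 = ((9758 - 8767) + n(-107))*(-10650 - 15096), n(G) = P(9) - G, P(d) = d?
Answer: -171005907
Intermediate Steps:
n(G) = 9 - G
z = 171004932 (z = -6*((9758 - 8767) + (9 - 1*(-107)))*(-10650 - 15096) = -6*(991 + (9 + 107))*(-25746) = -6*(991 + 116)*(-25746) = -6642*(-25746) = -6*(-28500822) = 171004932)
15*(45 - 110) - z = 15*(45 - 110) - 1*171004932 = 15*(-65) - 171004932 = -975 - 171004932 = -171005907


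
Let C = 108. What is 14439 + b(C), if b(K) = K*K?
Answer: 26103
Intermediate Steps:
b(K) = K²
14439 + b(C) = 14439 + 108² = 14439 + 11664 = 26103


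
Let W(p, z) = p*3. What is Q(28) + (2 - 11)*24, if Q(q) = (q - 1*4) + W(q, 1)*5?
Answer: 228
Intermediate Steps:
W(p, z) = 3*p
Q(q) = -4 + 16*q (Q(q) = (q - 1*4) + (3*q)*5 = (q - 4) + 15*q = (-4 + q) + 15*q = -4 + 16*q)
Q(28) + (2 - 11)*24 = (-4 + 16*28) + (2 - 11)*24 = (-4 + 448) - 9*24 = 444 - 216 = 228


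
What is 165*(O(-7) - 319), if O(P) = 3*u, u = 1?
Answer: -52140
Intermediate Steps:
O(P) = 3 (O(P) = 3*1 = 3)
165*(O(-7) - 319) = 165*(3 - 319) = 165*(-316) = -52140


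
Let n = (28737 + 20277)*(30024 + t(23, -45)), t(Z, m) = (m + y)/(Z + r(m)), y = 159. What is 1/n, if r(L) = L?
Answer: 11/16184765898 ≈ 6.7965e-10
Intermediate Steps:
t(Z, m) = (159 + m)/(Z + m) (t(Z, m) = (m + 159)/(Z + m) = (159 + m)/(Z + m))
n = 16184765898/11 (n = (28737 + 20277)*(30024 + (159 - 45)/(23 - 45)) = 49014*(30024 + 114/(-22)) = 49014*(30024 - 1/22*114) = 49014*(30024 - 57/11) = 49014*(330207/11) = 16184765898/11 ≈ 1.4713e+9)
1/n = 1/(16184765898/11) = 11/16184765898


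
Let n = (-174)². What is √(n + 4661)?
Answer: 7*√713 ≈ 186.91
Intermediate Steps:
n = 30276
√(n + 4661) = √(30276 + 4661) = √34937 = 7*√713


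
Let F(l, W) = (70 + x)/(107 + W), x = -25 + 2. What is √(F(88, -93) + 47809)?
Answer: √9371222/14 ≈ 218.66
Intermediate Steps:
x = -23
F(l, W) = 47/(107 + W) (F(l, W) = (70 - 23)/(107 + W) = 47/(107 + W))
√(F(88, -93) + 47809) = √(47/(107 - 93) + 47809) = √(47/14 + 47809) = √(669373/14) = √9371222/14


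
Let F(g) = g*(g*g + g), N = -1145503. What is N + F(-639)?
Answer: -261654301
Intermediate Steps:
F(g) = g*(g + g**2) (F(g) = g*(g**2 + g) = g*(g + g**2))
N + F(-639) = -1145503 + (-639)**2*(1 - 639) = -1145503 + 408321*(-638) = -1145503 - 260508798 = -261654301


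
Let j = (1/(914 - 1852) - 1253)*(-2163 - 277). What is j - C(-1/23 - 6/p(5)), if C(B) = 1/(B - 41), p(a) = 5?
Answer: 142159387415/46498 ≈ 3.0573e+6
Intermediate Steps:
j = 1433884300/469 (j = (1/(-938) - 1253)*(-2440) = (-1/938 - 1253)*(-2440) = -1175315/938*(-2440) = 1433884300/469 ≈ 3.0573e+6)
C(B) = 1/(-41 + B)
j - C(-1/23 - 6/p(5)) = 1433884300/469 - 1/(-41 + (-1/23 - 6/5)) = 1433884300/469 - 1/(-41 - 143/115) = 1433884300/469 - 1/(-4858/115) = 1433884300/469 - 1*(-115/4858) = 1433884300/469 + 115/4858 = 142159387415/46498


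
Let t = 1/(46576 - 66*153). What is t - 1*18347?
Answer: -669261865/36478 ≈ -18347.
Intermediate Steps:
t = 1/36478 (t = 1/(46576 - 10098) = 1/36478 ≈ 2.7414e-5)
t - 1*18347 = 1/36478 - 1*18347 = 1/36478 - 18347 = -669261865/36478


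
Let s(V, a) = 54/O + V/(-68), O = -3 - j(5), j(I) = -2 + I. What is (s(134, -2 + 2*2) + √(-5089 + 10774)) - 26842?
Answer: -913001/34 + √5685 ≈ -26778.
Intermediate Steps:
O = -6 (O = -3 - (-2 + 5) = -3 - 1*3 = -3 - 3 = -6)
s(V, a) = -9 - V/68 (s(V, a) = 54/(-6) + V/(-68) = 54*(-⅙) + V*(-1/68) = -9 - V/68)
(s(134, -2 + 2*2) + √(-5089 + 10774)) - 26842 = ((-9 - 1/68*134) + √(-5089 + 10774)) - 26842 = ((-9 - 67/34) + √5685) - 26842 = (-373/34 + √5685) - 26842 = -913001/34 + √5685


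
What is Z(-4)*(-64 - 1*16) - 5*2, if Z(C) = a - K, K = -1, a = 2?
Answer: -250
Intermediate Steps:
Z(C) = 3 (Z(C) = 2 - 1*(-1) = 2 + 1 = 3)
Z(-4)*(-64 - 1*16) - 5*2 = 3*(-64 - 1*16) - 5*2 = 3*(-64 - 16) - 10 = 3*(-80) - 10 = -240 - 10 = -250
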